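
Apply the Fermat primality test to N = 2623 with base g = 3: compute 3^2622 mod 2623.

680

3^1 ≡ 3 (mod 2623)
3^2 ≡ 3^2 = 9 ≡ 9 (mod 2623)
3^4 ≡ 9^2 = 81 ≡ 81 (mod 2623)
3^8 ≡ 81^2 = 6561 ≡ 1315 (mod 2623)
3^16 ≡ 1315^2 = 1729225 ≡ 668 (mod 2623)
3^32 ≡ 668^2 = 446224 ≡ 314 (mod 2623)
3^64 ≡ 314^2 = 98596 ≡ 1545 (mod 2623)
3^128 ≡ 1545^2 = 2387025 ≡ 95 (mod 2623)
3^256 ≡ 95^2 = 9025 ≡ 1156 (mod 2623)
3^512 ≡ 1156^2 = 1336336 ≡ 1229 (mod 2623)
3^1024 ≡ 1229^2 = 1510441 ≡ 2216 (mod 2623)
3^2048 ≡ 2216^2 = 4910656 ≡ 400 (mod 2623)
2622 = 2048 + 512 + 32 + 16 + 8 + 4 + 2 in binary powers of 2.
So 3^2622 ≡ 400 · 1229 · 314 · 668 · 1315 · 81 · 9 ≡ 680 (mod 2623).
Since 680 ≠ 1, base 3 is a Fermat witness: 2623 is composite.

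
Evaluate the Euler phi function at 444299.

Factor: 444299 = 53 · 83 · 101.
φ(444299) = (53−1) · (83−1) · (101−1) = 52 · 82 · 100 = 426400.

426400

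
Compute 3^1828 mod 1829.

534

3^1 ≡ 3 (mod 1829)
3^2 ≡ 3^2 = 9 ≡ 9 (mod 1829)
3^4 ≡ 9^2 = 81 ≡ 81 (mod 1829)
3^8 ≡ 81^2 = 6561 ≡ 1074 (mod 1829)
3^16 ≡ 1074^2 = 1153476 ≡ 1206 (mod 1829)
3^32 ≡ 1206^2 = 1454436 ≡ 381 (mod 1829)
3^64 ≡ 381^2 = 145161 ≡ 670 (mod 1829)
3^128 ≡ 670^2 = 448900 ≡ 795 (mod 1829)
3^256 ≡ 795^2 = 632025 ≡ 1020 (mod 1829)
3^512 ≡ 1020^2 = 1040400 ≡ 1528 (mod 1829)
3^1024 ≡ 1528^2 = 2334784 ≡ 980 (mod 1829)
1828 = 1024 + 512 + 256 + 32 + 4 in binary powers of 2.
So 3^1828 ≡ 980 · 1528 · 1020 · 381 · 81 ≡ 534 (mod 1829).
Since 534 ≠ 1, base 3 is a Fermat witness: 1829 is composite.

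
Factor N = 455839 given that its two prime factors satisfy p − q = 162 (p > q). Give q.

599

Since p = q + 162, we have 455839 = q(q + 162), so q² + 162q − 455839 = 0.
Discriminant: 162² + 4·455839 = 26244 + 1823356 = 1849600; √1849600 = 1360.
q = (−162 + 1360)/2 = 599, and p = q + 162 = 761.
Check: 599 · 761 = 455839.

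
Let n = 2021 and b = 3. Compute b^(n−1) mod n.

253

3^1 ≡ 3 (mod 2021)
3^2 ≡ 3^2 = 9 ≡ 9 (mod 2021)
3^4 ≡ 9^2 = 81 ≡ 81 (mod 2021)
3^8 ≡ 81^2 = 6561 ≡ 498 (mod 2021)
3^16 ≡ 498^2 = 248004 ≡ 1442 (mod 2021)
3^32 ≡ 1442^2 = 2079364 ≡ 1776 (mod 2021)
3^64 ≡ 1776^2 = 3154176 ≡ 1416 (mod 2021)
3^128 ≡ 1416^2 = 2005056 ≡ 224 (mod 2021)
3^256 ≡ 224^2 = 50176 ≡ 1672 (mod 2021)
3^512 ≡ 1672^2 = 2795584 ≡ 541 (mod 2021)
3^1024 ≡ 541^2 = 292681 ≡ 1657 (mod 2021)
2020 = 1024 + 512 + 256 + 128 + 64 + 32 + 4 in binary powers of 2.
So 3^2020 ≡ 1657 · 541 · 1672 · 224 · 1416 · 1776 · 81 ≡ 253 (mod 2021).
Since 253 ≠ 1, base 3 is a Fermat witness: 2021 is composite.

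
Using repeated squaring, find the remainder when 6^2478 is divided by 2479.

6^1 ≡ 6 (mod 2479)
6^2 ≡ 6^2 = 36 ≡ 36 (mod 2479)
6^4 ≡ 36^2 = 1296 ≡ 1296 (mod 2479)
6^8 ≡ 1296^2 = 1679616 ≡ 1333 (mod 2479)
6^16 ≡ 1333^2 = 1776889 ≡ 1925 (mod 2479)
6^32 ≡ 1925^2 = 3705625 ≡ 1999 (mod 2479)
6^64 ≡ 1999^2 = 3996001 ≡ 2332 (mod 2479)
6^128 ≡ 2332^2 = 5438224 ≡ 1777 (mod 2479)
6^256 ≡ 1777^2 = 3157729 ≡ 1962 (mod 2479)
6^512 ≡ 1962^2 = 3849444 ≡ 2036 (mod 2479)
6^1024 ≡ 2036^2 = 4145296 ≡ 408 (mod 2479)
6^2048 ≡ 408^2 = 166464 ≡ 371 (mod 2479)
2478 = 2048 + 256 + 128 + 32 + 8 + 4 + 2 in binary powers of 2.
So 6^2478 ≡ 371 · 1962 · 1777 · 1999 · 1333 · 1296 · 36 ≡ 2293 (mod 2479).
Since 2293 ≠ 1, base 6 is a Fermat witness: 2479 is composite.

2293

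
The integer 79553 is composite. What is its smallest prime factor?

79553 is odd.
Digit sum 29, not divisible by 3.
Ends in 3: not divisible by 5.
7: 79553 = 7·11364 + 5
11: 79553 = 11·7232 + 1
13: 79553 = 13·6119 + 6
17: 79553 = 17·4679 + 10
19: 79553 = 19·4187

19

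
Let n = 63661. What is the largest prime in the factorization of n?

63661 = 13 · 4897
4897 = 59 · 83
83 is prime.
So 63661 = 13 · 59 · 83; the largest prime factor is 83.

83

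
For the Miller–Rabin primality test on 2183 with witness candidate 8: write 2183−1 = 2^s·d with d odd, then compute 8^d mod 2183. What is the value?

1309

2183 − 1 = 2182 = 2^1 · 1091, so d = 1091.
8^1 ≡ 8 (mod 2183)
8^2 ≡ 8^2 = 64 ≡ 64 (mod 2183)
8^4 ≡ 64^2 = 4096 ≡ 1913 (mod 2183)
8^8 ≡ 1913^2 = 3659569 ≡ 861 (mod 2183)
8^16 ≡ 861^2 = 741321 ≡ 1284 (mod 2183)
8^32 ≡ 1284^2 = 1648656 ≡ 491 (mod 2183)
8^64 ≡ 491^2 = 241081 ≡ 951 (mod 2183)
8^128 ≡ 951^2 = 904401 ≡ 639 (mod 2183)
8^256 ≡ 639^2 = 408321 ≡ 100 (mod 2183)
8^512 ≡ 100^2 = 10000 ≡ 1268 (mod 2183)
8^1024 ≡ 1268^2 = 1607824 ≡ 1136 (mod 2183)
1091 = 1024 + 64 + 2 + 1 in binary powers of 2.
So 8^1091 ≡ 1136 · 951 · 64 · 8 ≡ 1309 (mod 2183).
Squaring chain: 1309; never reaches −1, so base 8 is a Miller–Rabin witness that 2183 is composite.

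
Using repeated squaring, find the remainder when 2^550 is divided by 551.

245

2^1 ≡ 2 (mod 551)
2^2 ≡ 2^2 = 4 ≡ 4 (mod 551)
2^4 ≡ 4^2 = 16 ≡ 16 (mod 551)
2^8 ≡ 16^2 = 256 ≡ 256 (mod 551)
2^16 ≡ 256^2 = 65536 ≡ 518 (mod 551)
2^32 ≡ 518^2 = 268324 ≡ 538 (mod 551)
2^64 ≡ 538^2 = 289444 ≡ 169 (mod 551)
2^128 ≡ 169^2 = 28561 ≡ 460 (mod 551)
2^256 ≡ 460^2 = 211600 ≡ 16 (mod 551)
2^512 ≡ 16^2 = 256 ≡ 256 (mod 551)
550 = 512 + 32 + 4 + 2 in binary powers of 2.
So 2^550 ≡ 256 · 538 · 16 · 4 ≡ 245 (mod 551).
Since 245 ≠ 1, base 2 is a Fermat witness: 551 is composite.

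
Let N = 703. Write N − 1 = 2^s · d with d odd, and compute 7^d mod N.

1

703 − 1 = 702 = 2^1 · 351, so d = 351.
7^1 ≡ 7 (mod 703)
7^2 ≡ 7^2 = 49 ≡ 49 (mod 703)
7^4 ≡ 49^2 = 2401 ≡ 292 (mod 703)
7^8 ≡ 292^2 = 85264 ≡ 201 (mod 703)
7^16 ≡ 201^2 = 40401 ≡ 330 (mod 703)
7^32 ≡ 330^2 = 108900 ≡ 638 (mod 703)
7^64 ≡ 638^2 = 407044 ≡ 7 (mod 703)
7^128 ≡ 7^2 = 49 ≡ 49 (mod 703)
7^256 ≡ 49^2 = 2401 ≡ 292 (mod 703)
351 = 256 + 64 + 16 + 8 + 4 + 2 + 1 in binary powers of 2.
So 7^351 ≡ 292 · 7 · 330 · 201 · 292 · 49 · 7 ≡ 1 (mod 703).
Since 7^d ≡ 1 (mod 703), base 7 does not prove 703 composite.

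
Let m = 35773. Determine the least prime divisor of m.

83

35773 is odd.
Digit sum 25, not divisible by 3.
Ends in 3: not divisible by 5.
7: 35773 = 7·5110 + 3
11: 35773 = 11·3252 + 1
13: 35773 = 13·2751 + 10
17: 35773 = 17·2104 + 5
19: 35773 = 19·1882 + 15
23: 35773 = 23·1555 + 8
29: 35773 = 29·1233 + 16
31: 35773 = 31·1153 + 30
37: 35773 = 37·966 + 31
41: 35773 = 41·872 + 21
43: 35773 = 43·831 + 40
47: 35773 = 47·761 + 6
53: 35773 = 53·674 + 51
59: 35773 = 59·606 + 19
61: 35773 = 61·586 + 27
67: 35773 = 67·533 + 62
71: 35773 = 71·503 + 60
73: 35773 = 73·490 + 3
79: 35773 = 79·452 + 65
83: 35773 = 83·431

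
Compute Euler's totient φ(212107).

179712

Factor: 212107 = 7 · 157 · 193.
φ(212107) = (7−1) · (157−1) · (193−1) = 6 · 156 · 192 = 179712.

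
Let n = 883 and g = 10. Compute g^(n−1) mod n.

10^1 ≡ 10 (mod 883)
10^2 ≡ 10^2 = 100 ≡ 100 (mod 883)
10^4 ≡ 100^2 = 10000 ≡ 287 (mod 883)
10^8 ≡ 287^2 = 82369 ≡ 250 (mod 883)
10^16 ≡ 250^2 = 62500 ≡ 690 (mod 883)
10^32 ≡ 690^2 = 476100 ≡ 163 (mod 883)
10^64 ≡ 163^2 = 26569 ≡ 79 (mod 883)
10^128 ≡ 79^2 = 6241 ≡ 60 (mod 883)
10^256 ≡ 60^2 = 3600 ≡ 68 (mod 883)
10^512 ≡ 68^2 = 4624 ≡ 209 (mod 883)
882 = 512 + 256 + 64 + 32 + 16 + 2 in binary powers of 2.
So 10^882 ≡ 209 · 68 · 79 · 163 · 690 · 100 ≡ 1 (mod 883).
Since the result is 1, base 10 gives no evidence that 883 is composite.

1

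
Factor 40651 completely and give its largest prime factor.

40651 = 13 · 3127
3127 = 53 · 59
59 is prime.
So 40651 = 13 · 53 · 59; the largest prime factor is 59.

59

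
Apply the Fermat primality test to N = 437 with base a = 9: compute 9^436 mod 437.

234

9^1 ≡ 9 (mod 437)
9^2 ≡ 9^2 = 81 ≡ 81 (mod 437)
9^4 ≡ 81^2 = 6561 ≡ 6 (mod 437)
9^8 ≡ 6^2 = 36 ≡ 36 (mod 437)
9^16 ≡ 36^2 = 1296 ≡ 422 (mod 437)
9^32 ≡ 422^2 = 178084 ≡ 225 (mod 437)
9^64 ≡ 225^2 = 50625 ≡ 370 (mod 437)
9^128 ≡ 370^2 = 136900 ≡ 119 (mod 437)
9^256 ≡ 119^2 = 14161 ≡ 177 (mod 437)
436 = 256 + 128 + 32 + 16 + 4 in binary powers of 2.
So 9^436 ≡ 177 · 119 · 225 · 422 · 6 ≡ 234 (mod 437).
Since 234 ≠ 1, base 9 is a Fermat witness: 437 is composite.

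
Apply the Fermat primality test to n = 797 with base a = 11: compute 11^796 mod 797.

11^1 ≡ 11 (mod 797)
11^2 ≡ 11^2 = 121 ≡ 121 (mod 797)
11^4 ≡ 121^2 = 14641 ≡ 295 (mod 797)
11^8 ≡ 295^2 = 87025 ≡ 152 (mod 797)
11^16 ≡ 152^2 = 23104 ≡ 788 (mod 797)
11^32 ≡ 788^2 = 620944 ≡ 81 (mod 797)
11^64 ≡ 81^2 = 6561 ≡ 185 (mod 797)
11^128 ≡ 185^2 = 34225 ≡ 751 (mod 797)
11^256 ≡ 751^2 = 564001 ≡ 522 (mod 797)
11^512 ≡ 522^2 = 272484 ≡ 707 (mod 797)
796 = 512 + 256 + 16 + 8 + 4 in binary powers of 2.
So 11^796 ≡ 707 · 522 · 788 · 152 · 295 ≡ 1 (mod 797).
Since the result is 1, base 11 gives no evidence that 797 is composite.

1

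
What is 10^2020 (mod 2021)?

10^1 ≡ 10 (mod 2021)
10^2 ≡ 10^2 = 100 ≡ 100 (mod 2021)
10^4 ≡ 100^2 = 10000 ≡ 1916 (mod 2021)
10^8 ≡ 1916^2 = 3671056 ≡ 920 (mod 2021)
10^16 ≡ 920^2 = 846400 ≡ 1622 (mod 2021)
10^32 ≡ 1622^2 = 2630884 ≡ 1563 (mod 2021)
10^64 ≡ 1563^2 = 2442969 ≡ 1601 (mod 2021)
10^128 ≡ 1601^2 = 2563201 ≡ 573 (mod 2021)
10^256 ≡ 573^2 = 328329 ≡ 927 (mod 2021)
10^512 ≡ 927^2 = 859329 ≡ 404 (mod 2021)
10^1024 ≡ 404^2 = 163216 ≡ 1536 (mod 2021)
2020 = 1024 + 512 + 256 + 128 + 64 + 32 + 4 in binary powers of 2.
So 10^2020 ≡ 1536 · 404 · 927 · 573 · 1601 · 1563 · 1916 ≡ 1615 (mod 2021).
Since 1615 ≠ 1, base 10 is a Fermat witness: 2021 is composite.

1615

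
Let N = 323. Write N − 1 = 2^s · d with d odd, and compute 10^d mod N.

323 − 1 = 322 = 2^1 · 161, so d = 161.
10^1 ≡ 10 (mod 323)
10^2 ≡ 10^2 = 100 ≡ 100 (mod 323)
10^4 ≡ 100^2 = 10000 ≡ 310 (mod 323)
10^8 ≡ 310^2 = 96100 ≡ 169 (mod 323)
10^16 ≡ 169^2 = 28561 ≡ 137 (mod 323)
10^32 ≡ 137^2 = 18769 ≡ 35 (mod 323)
10^64 ≡ 35^2 = 1225 ≡ 256 (mod 323)
10^128 ≡ 256^2 = 65536 ≡ 290 (mod 323)
161 = 128 + 32 + 1 in binary powers of 2.
So 10^161 ≡ 290 · 35 · 10 ≡ 78 (mod 323).
Squaring chain: 78; never reaches −1, so base 10 is a Miller–Rabin witness that 323 is composite.

78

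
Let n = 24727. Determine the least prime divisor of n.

24727 is odd.
Digit sum 22, not divisible by 3.
Ends in 7: not divisible by 5.
7: 24727 = 7·3532 + 3
11: 24727 = 11·2247 + 10
13: 24727 = 13·1902 + 1
17: 24727 = 17·1454 + 9
19: 24727 = 19·1301 + 8
23: 24727 = 23·1075 + 2
29: 24727 = 29·852 + 19
31: 24727 = 31·797 + 20
37: 24727 = 37·668 + 11
41: 24727 = 41·603 + 4
43: 24727 = 43·575 + 2
47: 24727 = 47·526 + 5
53: 24727 = 53·466 + 29
59: 24727 = 59·419 + 6
61: 24727 = 61·405 + 22
67: 24727 = 67·369 + 4
71: 24727 = 71·348 + 19
73: 24727 = 73·338 + 53
79: 24727 = 79·313

79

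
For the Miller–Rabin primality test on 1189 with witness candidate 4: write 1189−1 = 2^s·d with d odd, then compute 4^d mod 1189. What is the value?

1050

1189 − 1 = 1188 = 2^2 · 297, so d = 297.
4^1 ≡ 4 (mod 1189)
4^2 ≡ 4^2 = 16 ≡ 16 (mod 1189)
4^4 ≡ 16^2 = 256 ≡ 256 (mod 1189)
4^8 ≡ 256^2 = 65536 ≡ 141 (mod 1189)
4^16 ≡ 141^2 = 19881 ≡ 857 (mod 1189)
4^32 ≡ 857^2 = 734449 ≡ 836 (mod 1189)
4^64 ≡ 836^2 = 698896 ≡ 953 (mod 1189)
4^128 ≡ 953^2 = 908209 ≡ 1002 (mod 1189)
4^256 ≡ 1002^2 = 1004004 ≡ 488 (mod 1189)
297 = 256 + 32 + 8 + 1 in binary powers of 2.
So 4^297 ≡ 488 · 836 · 141 · 4 ≡ 1050 (mod 1189).
Squaring chain: 1050 → 297; never reaches −1, so base 4 is a Miller–Rabin witness that 1189 is composite.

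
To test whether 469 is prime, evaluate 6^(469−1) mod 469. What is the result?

225

6^1 ≡ 6 (mod 469)
6^2 ≡ 6^2 = 36 ≡ 36 (mod 469)
6^4 ≡ 36^2 = 1296 ≡ 358 (mod 469)
6^8 ≡ 358^2 = 128164 ≡ 127 (mod 469)
6^16 ≡ 127^2 = 16129 ≡ 183 (mod 469)
6^32 ≡ 183^2 = 33489 ≡ 190 (mod 469)
6^64 ≡ 190^2 = 36100 ≡ 456 (mod 469)
6^128 ≡ 456^2 = 207936 ≡ 169 (mod 469)
6^256 ≡ 169^2 = 28561 ≡ 421 (mod 469)
468 = 256 + 128 + 64 + 16 + 4 in binary powers of 2.
So 6^468 ≡ 421 · 169 · 456 · 183 · 358 ≡ 225 (mod 469).
Since 225 ≠ 1, base 6 is a Fermat witness: 469 is composite.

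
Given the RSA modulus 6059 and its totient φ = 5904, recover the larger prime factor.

83

φ(n) = (p−1)(q−1) = n − (p+q) + 1, so p + q = 6059 − 5904 + 1 = 156.
p and q are the roots of t² − 156t + 6059 = 0.
Discriminant: 156² − 4·6059 = 24336 − 24236 = 100; √100 = 10.
q = (156 − 10)/2 = 73, p = (156 + 10)/2 = 83.
Check: 73 · 83 = 6059.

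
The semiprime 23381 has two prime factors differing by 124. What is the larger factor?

Since p = q + 124, we have 23381 = q(q + 124), so q² + 124q − 23381 = 0.
Discriminant: 124² + 4·23381 = 15376 + 93524 = 108900; √108900 = 330.
q = (−124 + 330)/2 = 103, and p = q + 124 = 227.
Check: 103 · 227 = 23381.

227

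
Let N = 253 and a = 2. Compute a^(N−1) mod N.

81

2^1 ≡ 2 (mod 253)
2^2 ≡ 2^2 = 4 ≡ 4 (mod 253)
2^4 ≡ 4^2 = 16 ≡ 16 (mod 253)
2^8 ≡ 16^2 = 256 ≡ 3 (mod 253)
2^16 ≡ 3^2 = 9 ≡ 9 (mod 253)
2^32 ≡ 9^2 = 81 ≡ 81 (mod 253)
2^64 ≡ 81^2 = 6561 ≡ 236 (mod 253)
2^128 ≡ 236^2 = 55696 ≡ 36 (mod 253)
252 = 128 + 64 + 32 + 16 + 8 + 4 in binary powers of 2.
So 2^252 ≡ 36 · 236 · 81 · 9 · 3 · 16 ≡ 81 (mod 253).
Since 81 ≠ 1, base 2 is a Fermat witness: 253 is composite.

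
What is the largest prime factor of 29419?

73

29419 = 13 · 2263
2263 = 31 · 73
73 is prime.
So 29419 = 13 · 31 · 73; the largest prime factor is 73.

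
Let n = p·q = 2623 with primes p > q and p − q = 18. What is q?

43

Since p = q + 18, we have 2623 = q(q + 18), so q² + 18q − 2623 = 0.
Discriminant: 18² + 4·2623 = 324 + 10492 = 10816; √10816 = 104.
q = (−18 + 104)/2 = 43, and p = q + 18 = 61.
Check: 43 · 61 = 2623.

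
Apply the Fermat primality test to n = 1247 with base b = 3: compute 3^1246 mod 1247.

3^1 ≡ 3 (mod 1247)
3^2 ≡ 3^2 = 9 ≡ 9 (mod 1247)
3^4 ≡ 9^2 = 81 ≡ 81 (mod 1247)
3^8 ≡ 81^2 = 6561 ≡ 326 (mod 1247)
3^16 ≡ 326^2 = 106276 ≡ 281 (mod 1247)
3^32 ≡ 281^2 = 78961 ≡ 400 (mod 1247)
3^64 ≡ 400^2 = 160000 ≡ 384 (mod 1247)
3^128 ≡ 384^2 = 147456 ≡ 310 (mod 1247)
3^256 ≡ 310^2 = 96100 ≡ 81 (mod 1247)
3^512 ≡ 81^2 = 6561 ≡ 326 (mod 1247)
3^1024 ≡ 326^2 = 106276 ≡ 281 (mod 1247)
1246 = 1024 + 128 + 64 + 16 + 8 + 4 + 2 in binary powers of 2.
So 3^1246 ≡ 281 · 310 · 384 · 281 · 326 · 81 · 9 ≡ 608 (mod 1247).
Since 608 ≠ 1, base 3 is a Fermat witness: 1247 is composite.

608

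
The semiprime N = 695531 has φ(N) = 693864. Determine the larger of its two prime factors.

839

φ(n) = (p−1)(q−1) = n − (p+q) + 1, so p + q = 695531 − 693864 + 1 = 1668.
p and q are the roots of t² − 1668t + 695531 = 0.
Discriminant: 1668² − 4·695531 = 2782224 − 2782124 = 100; √100 = 10.
q = (1668 − 10)/2 = 829, p = (1668 + 10)/2 = 839.
Check: 829 · 839 = 695531.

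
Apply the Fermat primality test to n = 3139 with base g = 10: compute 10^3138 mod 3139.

10^1 ≡ 10 (mod 3139)
10^2 ≡ 10^2 = 100 ≡ 100 (mod 3139)
10^4 ≡ 100^2 = 10000 ≡ 583 (mod 3139)
10^8 ≡ 583^2 = 339889 ≡ 877 (mod 3139)
10^16 ≡ 877^2 = 769129 ≡ 74 (mod 3139)
10^32 ≡ 74^2 = 5476 ≡ 2337 (mod 3139)
10^64 ≡ 2337^2 = 5461569 ≡ 2848 (mod 3139)
10^128 ≡ 2848^2 = 8111104 ≡ 3067 (mod 3139)
10^256 ≡ 3067^2 = 9406489 ≡ 2045 (mod 3139)
10^512 ≡ 2045^2 = 4182025 ≡ 877 (mod 3139)
10^1024 ≡ 877^2 = 769129 ≡ 74 (mod 3139)
10^2048 ≡ 74^2 = 5476 ≡ 2337 (mod 3139)
3138 = 2048 + 1024 + 64 + 2 in binary powers of 2.
So 10^3138 ≡ 2337 · 74 · 2848 · 100 ≡ 2363 (mod 3139).
Since 2363 ≠ 1, base 10 is a Fermat witness: 3139 is composite.

2363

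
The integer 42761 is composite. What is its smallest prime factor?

42761 is odd.
Digit sum 20, not divisible by 3.
Ends in 1: not divisible by 5.
7: 42761 = 7·6108 + 5
11: 42761 = 11·3887 + 4
13: 42761 = 13·3289 + 4
17: 42761 = 17·2515 + 6
19: 42761 = 19·2250 + 11
23: 42761 = 23·1859 + 4
29: 42761 = 29·1474 + 15
31: 42761 = 31·1379 + 12
37: 42761 = 37·1155 + 26
41: 42761 = 41·1042 + 39
43: 42761 = 43·994 + 19
47: 42761 = 47·909 + 38
53: 42761 = 53·806 + 43
59: 42761 = 59·724 + 45
61: 42761 = 61·701

61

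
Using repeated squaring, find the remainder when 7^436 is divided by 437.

7^1 ≡ 7 (mod 437)
7^2 ≡ 7^2 = 49 ≡ 49 (mod 437)
7^4 ≡ 49^2 = 2401 ≡ 216 (mod 437)
7^8 ≡ 216^2 = 46656 ≡ 334 (mod 437)
7^16 ≡ 334^2 = 111556 ≡ 121 (mod 437)
7^32 ≡ 121^2 = 14641 ≡ 220 (mod 437)
7^64 ≡ 220^2 = 48400 ≡ 330 (mod 437)
7^128 ≡ 330^2 = 108900 ≡ 87 (mod 437)
7^256 ≡ 87^2 = 7569 ≡ 140 (mod 437)
436 = 256 + 128 + 32 + 16 + 4 in binary powers of 2.
So 7^436 ≡ 140 · 87 · 220 · 121 · 216 ≡ 64 (mod 437).
Since 64 ≠ 1, base 7 is a Fermat witness: 437 is composite.

64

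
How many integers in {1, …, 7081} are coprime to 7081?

Factor: 7081 = 73 · 97.
φ(7081) = (73−1) · (97−1) = 72 · 96 = 6912.

6912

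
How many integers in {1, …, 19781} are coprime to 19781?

Factor: 19781 = 131 · 151.
φ(19781) = (131−1) · (151−1) = 130 · 150 = 19500.

19500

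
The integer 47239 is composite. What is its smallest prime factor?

47239 is odd.
Digit sum 25, not divisible by 3.
Ends in 9: not divisible by 5.
7: 47239 = 7·6748 + 3
11: 47239 = 11·4294 + 5
13: 47239 = 13·3633 + 10
17: 47239 = 17·2778 + 13
19: 47239 = 19·2486 + 5
23: 47239 = 23·2053 + 20
29: 47239 = 29·1628 + 27
31: 47239 = 31·1523 + 26
37: 47239 = 37·1276 + 27
41: 47239 = 41·1152 + 7
43: 47239 = 43·1098 + 25
47: 47239 = 47·1005 + 4
53: 47239 = 53·891 + 16
59: 47239 = 59·800 + 39
61: 47239 = 61·774 + 25
67: 47239 = 67·705 + 4
71: 47239 = 71·665 + 24
73: 47239 = 73·647 + 8
79: 47239 = 79·597 + 76
83: 47239 = 83·569 + 12
89: 47239 = 89·530 + 69
97: 47239 = 97·487

97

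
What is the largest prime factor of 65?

13

65 = 5 · 13
13 is prime.
So 65 = 5 · 13; the largest prime factor is 13.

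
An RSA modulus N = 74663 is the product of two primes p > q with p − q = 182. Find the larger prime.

379

Since p = q + 182, we have 74663 = q(q + 182), so q² + 182q − 74663 = 0.
Discriminant: 182² + 4·74663 = 33124 + 298652 = 331776; √331776 = 576.
q = (−182 + 576)/2 = 197, and p = q + 182 = 379.
Check: 197 · 379 = 74663.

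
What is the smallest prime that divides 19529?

59

19529 is odd.
Digit sum 26, not divisible by 3.
Ends in 9: not divisible by 5.
7: 19529 = 7·2789 + 6
11: 19529 = 11·1775 + 4
13: 19529 = 13·1502 + 3
17: 19529 = 17·1148 + 13
19: 19529 = 19·1027 + 16
23: 19529 = 23·849 + 2
29: 19529 = 29·673 + 12
31: 19529 = 31·629 + 30
37: 19529 = 37·527 + 30
41: 19529 = 41·476 + 13
43: 19529 = 43·454 + 7
47: 19529 = 47·415 + 24
53: 19529 = 53·368 + 25
59: 19529 = 59·331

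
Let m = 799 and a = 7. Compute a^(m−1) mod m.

7^1 ≡ 7 (mod 799)
7^2 ≡ 7^2 = 49 ≡ 49 (mod 799)
7^4 ≡ 49^2 = 2401 ≡ 4 (mod 799)
7^8 ≡ 4^2 = 16 ≡ 16 (mod 799)
7^16 ≡ 16^2 = 256 ≡ 256 (mod 799)
7^32 ≡ 256^2 = 65536 ≡ 18 (mod 799)
7^64 ≡ 18^2 = 324 ≡ 324 (mod 799)
7^128 ≡ 324^2 = 104976 ≡ 307 (mod 799)
7^256 ≡ 307^2 = 94249 ≡ 766 (mod 799)
7^512 ≡ 766^2 = 586756 ≡ 290 (mod 799)
798 = 512 + 256 + 16 + 8 + 4 + 2 in binary powers of 2.
So 7^798 ≡ 290 · 766 · 256 · 16 · 4 · 49 ≡ 773 (mod 799).
Since 773 ≠ 1, base 7 is a Fermat witness: 799 is composite.

773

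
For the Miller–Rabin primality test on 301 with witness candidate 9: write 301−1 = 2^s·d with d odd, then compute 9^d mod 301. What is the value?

301 − 1 = 300 = 2^2 · 75, so d = 75.
9^1 ≡ 9 (mod 301)
9^2 ≡ 9^2 = 81 ≡ 81 (mod 301)
9^4 ≡ 81^2 = 6561 ≡ 240 (mod 301)
9^8 ≡ 240^2 = 57600 ≡ 109 (mod 301)
9^16 ≡ 109^2 = 11881 ≡ 142 (mod 301)
9^32 ≡ 142^2 = 20164 ≡ 298 (mod 301)
9^64 ≡ 298^2 = 88804 ≡ 9 (mod 301)
75 = 64 + 8 + 2 + 1 in binary powers of 2.
So 9^75 ≡ 9 · 109 · 81 · 9 ≡ 274 (mod 301).
Squaring chain: 274 → 127; never reaches −1, so base 9 is a Miller–Rabin witness that 301 is composite.

274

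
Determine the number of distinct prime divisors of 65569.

4

65569 = 7 · 9367
9367 = 17 · 551
551 = 19 · 29
65569 = 7 · 17 · 19 · 29, which has 4 distinct prime factors.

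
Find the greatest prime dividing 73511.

73

73511 = 19 · 3869
3869 = 53 · 73
73 is prime.
So 73511 = 19 · 53 · 73; the largest prime factor is 73.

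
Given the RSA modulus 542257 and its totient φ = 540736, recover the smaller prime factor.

569

φ(n) = (p−1)(q−1) = n − (p+q) + 1, so p + q = 542257 − 540736 + 1 = 1522.
p and q are the roots of t² − 1522t + 542257 = 0.
Discriminant: 1522² − 4·542257 = 2316484 − 2169028 = 147456; √147456 = 384.
q = (1522 − 384)/2 = 569, p = (1522 + 384)/2 = 953.
Check: 569 · 953 = 542257.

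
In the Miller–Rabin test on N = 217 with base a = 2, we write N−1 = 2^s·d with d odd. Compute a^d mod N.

190

217 − 1 = 216 = 2^3 · 27, so d = 27.
2^1 ≡ 2 (mod 217)
2^2 ≡ 2^2 = 4 ≡ 4 (mod 217)
2^4 ≡ 4^2 = 16 ≡ 16 (mod 217)
2^8 ≡ 16^2 = 256 ≡ 39 (mod 217)
2^16 ≡ 39^2 = 1521 ≡ 2 (mod 217)
27 = 16 + 8 + 2 + 1 in binary powers of 2.
So 2^27 ≡ 2 · 39 · 4 · 2 ≡ 190 (mod 217).
Squaring chain: 190 → 78 → 8; never reaches −1, so base 2 is a Miller–Rabin witness that 217 is composite.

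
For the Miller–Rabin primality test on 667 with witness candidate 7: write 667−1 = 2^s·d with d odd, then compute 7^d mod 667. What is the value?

458

667 − 1 = 666 = 2^1 · 333, so d = 333.
7^1 ≡ 7 (mod 667)
7^2 ≡ 7^2 = 49 ≡ 49 (mod 667)
7^4 ≡ 49^2 = 2401 ≡ 400 (mod 667)
7^8 ≡ 400^2 = 160000 ≡ 587 (mod 667)
7^16 ≡ 587^2 = 344569 ≡ 397 (mod 667)
7^32 ≡ 397^2 = 157609 ≡ 197 (mod 667)
7^64 ≡ 197^2 = 38809 ≡ 123 (mod 667)
7^128 ≡ 123^2 = 15129 ≡ 455 (mod 667)
7^256 ≡ 455^2 = 207025 ≡ 255 (mod 667)
333 = 256 + 64 + 8 + 4 + 1 in binary powers of 2.
So 7^333 ≡ 255 · 123 · 587 · 400 · 7 ≡ 458 (mod 667).
Squaring chain: 458; never reaches −1, so base 7 is a Miller–Rabin witness that 667 is composite.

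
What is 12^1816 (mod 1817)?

1553

12^1 ≡ 12 (mod 1817)
12^2 ≡ 12^2 = 144 ≡ 144 (mod 1817)
12^4 ≡ 144^2 = 20736 ≡ 749 (mod 1817)
12^8 ≡ 749^2 = 561001 ≡ 1365 (mod 1817)
12^16 ≡ 1365^2 = 1863225 ≡ 800 (mod 1817)
12^32 ≡ 800^2 = 640000 ≡ 416 (mod 1817)
12^64 ≡ 416^2 = 173056 ≡ 441 (mod 1817)
12^128 ≡ 441^2 = 194481 ≡ 62 (mod 1817)
12^256 ≡ 62^2 = 3844 ≡ 210 (mod 1817)
12^512 ≡ 210^2 = 44100 ≡ 492 (mod 1817)
12^1024 ≡ 492^2 = 242064 ≡ 403 (mod 1817)
1816 = 1024 + 512 + 256 + 16 + 8 in binary powers of 2.
So 12^1816 ≡ 403 · 492 · 210 · 800 · 1365 ≡ 1553 (mod 1817).
Since 1553 ≠ 1, base 12 is a Fermat witness: 1817 is composite.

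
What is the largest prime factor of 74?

37

74 = 2 · 37
37 is prime.
So 74 = 2 · 37; the largest prime factor is 37.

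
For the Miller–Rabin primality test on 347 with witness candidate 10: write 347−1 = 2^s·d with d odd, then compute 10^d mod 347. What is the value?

347 − 1 = 346 = 2^1 · 173, so d = 173.
10^1 ≡ 10 (mod 347)
10^2 ≡ 10^2 = 100 ≡ 100 (mod 347)
10^4 ≡ 100^2 = 10000 ≡ 284 (mod 347)
10^8 ≡ 284^2 = 80656 ≡ 152 (mod 347)
10^16 ≡ 152^2 = 23104 ≡ 202 (mod 347)
10^32 ≡ 202^2 = 40804 ≡ 205 (mod 347)
10^64 ≡ 205^2 = 42025 ≡ 38 (mod 347)
10^128 ≡ 38^2 = 1444 ≡ 56 (mod 347)
173 = 128 + 32 + 8 + 4 + 1 in binary powers of 2.
So 10^173 ≡ 56 · 205 · 152 · 284 · 10 ≡ 1 (mod 347).
Since 10^d ≡ 1 (mod 347), base 10 does not prove 347 composite.

1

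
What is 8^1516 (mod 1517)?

8^1 ≡ 8 (mod 1517)
8^2 ≡ 8^2 = 64 ≡ 64 (mod 1517)
8^4 ≡ 64^2 = 4096 ≡ 1062 (mod 1517)
8^8 ≡ 1062^2 = 1127844 ≡ 713 (mod 1517)
8^16 ≡ 713^2 = 508369 ≡ 174 (mod 1517)
8^32 ≡ 174^2 = 30276 ≡ 1453 (mod 1517)
8^64 ≡ 1453^2 = 2111209 ≡ 1062 (mod 1517)
8^128 ≡ 1062^2 = 1127844 ≡ 713 (mod 1517)
8^256 ≡ 713^2 = 508369 ≡ 174 (mod 1517)
8^512 ≡ 174^2 = 30276 ≡ 1453 (mod 1517)
8^1024 ≡ 1453^2 = 2111209 ≡ 1062 (mod 1517)
1516 = 1024 + 256 + 128 + 64 + 32 + 8 + 4 in binary powers of 2.
So 8^1516 ≡ 1062 · 174 · 713 · 1062 · 1453 · 713 · 1062 ≡ 174 (mod 1517).
Since 174 ≠ 1, base 8 is a Fermat witness: 1517 is composite.

174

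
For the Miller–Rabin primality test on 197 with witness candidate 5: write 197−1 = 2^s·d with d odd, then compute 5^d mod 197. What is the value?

197 − 1 = 196 = 2^2 · 49, so d = 49.
5^1 ≡ 5 (mod 197)
5^2 ≡ 5^2 = 25 ≡ 25 (mod 197)
5^4 ≡ 25^2 = 625 ≡ 34 (mod 197)
5^8 ≡ 34^2 = 1156 ≡ 171 (mod 197)
5^16 ≡ 171^2 = 29241 ≡ 85 (mod 197)
5^32 ≡ 85^2 = 7225 ≡ 133 (mod 197)
49 = 32 + 16 + 1 in binary powers of 2.
So 5^49 ≡ 133 · 85 · 5 ≡ 183 (mod 197).
Squaring chain: 183 → 196; reaches −1, so base 5 does not prove 197 composite.

183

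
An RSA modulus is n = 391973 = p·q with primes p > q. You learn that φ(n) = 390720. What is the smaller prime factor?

593

φ(n) = (p−1)(q−1) = n − (p+q) + 1, so p + q = 391973 − 390720 + 1 = 1254.
p and q are the roots of t² − 1254t + 391973 = 0.
Discriminant: 1254² − 4·391973 = 1572516 − 1567892 = 4624; √4624 = 68.
q = (1254 − 68)/2 = 593, p = (1254 + 68)/2 = 661.
Check: 593 · 661 = 391973.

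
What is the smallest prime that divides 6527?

61

6527 is odd.
Digit sum 20, not divisible by 3.
Ends in 7: not divisible by 5.
7: 6527 = 7·932 + 3
11: 6527 = 11·593 + 4
13: 6527 = 13·502 + 1
17: 6527 = 17·383 + 16
19: 6527 = 19·343 + 10
23: 6527 = 23·283 + 18
29: 6527 = 29·225 + 2
31: 6527 = 31·210 + 17
37: 6527 = 37·176 + 15
41: 6527 = 41·159 + 8
43: 6527 = 43·151 + 34
47: 6527 = 47·138 + 41
53: 6527 = 53·123 + 8
59: 6527 = 59·110 + 37
61: 6527 = 61·107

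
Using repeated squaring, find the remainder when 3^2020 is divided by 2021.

3^1 ≡ 3 (mod 2021)
3^2 ≡ 3^2 = 9 ≡ 9 (mod 2021)
3^4 ≡ 9^2 = 81 ≡ 81 (mod 2021)
3^8 ≡ 81^2 = 6561 ≡ 498 (mod 2021)
3^16 ≡ 498^2 = 248004 ≡ 1442 (mod 2021)
3^32 ≡ 1442^2 = 2079364 ≡ 1776 (mod 2021)
3^64 ≡ 1776^2 = 3154176 ≡ 1416 (mod 2021)
3^128 ≡ 1416^2 = 2005056 ≡ 224 (mod 2021)
3^256 ≡ 224^2 = 50176 ≡ 1672 (mod 2021)
3^512 ≡ 1672^2 = 2795584 ≡ 541 (mod 2021)
3^1024 ≡ 541^2 = 292681 ≡ 1657 (mod 2021)
2020 = 1024 + 512 + 256 + 128 + 64 + 32 + 4 in binary powers of 2.
So 3^2020 ≡ 1657 · 541 · 1672 · 224 · 1416 · 1776 · 81 ≡ 253 (mod 2021).
Since 253 ≠ 1, base 3 is a Fermat witness: 2021 is composite.

253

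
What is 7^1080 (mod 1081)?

7^1 ≡ 7 (mod 1081)
7^2 ≡ 7^2 = 49 ≡ 49 (mod 1081)
7^4 ≡ 49^2 = 2401 ≡ 239 (mod 1081)
7^8 ≡ 239^2 = 57121 ≡ 909 (mod 1081)
7^16 ≡ 909^2 = 826281 ≡ 397 (mod 1081)
7^32 ≡ 397^2 = 157609 ≡ 864 (mod 1081)
7^64 ≡ 864^2 = 746496 ≡ 606 (mod 1081)
7^128 ≡ 606^2 = 367236 ≡ 777 (mod 1081)
7^256 ≡ 777^2 = 603729 ≡ 531 (mod 1081)
7^512 ≡ 531^2 = 281961 ≡ 901 (mod 1081)
7^1024 ≡ 901^2 = 811801 ≡ 1051 (mod 1081)
1080 = 1024 + 32 + 16 + 8 in binary powers of 2.
So 7^1080 ≡ 1051 · 864 · 397 · 909 ≡ 1061 (mod 1081).
Since 1061 ≠ 1, base 7 is a Fermat witness: 1081 is composite.

1061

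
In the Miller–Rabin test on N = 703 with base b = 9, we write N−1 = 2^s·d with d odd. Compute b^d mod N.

703 − 1 = 702 = 2^1 · 351, so d = 351.
9^1 ≡ 9 (mod 703)
9^2 ≡ 9^2 = 81 ≡ 81 (mod 703)
9^4 ≡ 81^2 = 6561 ≡ 234 (mod 703)
9^8 ≡ 234^2 = 54756 ≡ 625 (mod 703)
9^16 ≡ 625^2 = 390625 ≡ 460 (mod 703)
9^32 ≡ 460^2 = 211600 ≡ 700 (mod 703)
9^64 ≡ 700^2 = 490000 ≡ 9 (mod 703)
9^128 ≡ 9^2 = 81 ≡ 81 (mod 703)
9^256 ≡ 81^2 = 6561 ≡ 234 (mod 703)
351 = 256 + 64 + 16 + 8 + 4 + 2 + 1 in binary powers of 2.
So 9^351 ≡ 234 · 9 · 460 · 625 · 234 · 81 · 9 ≡ 1 (mod 703).
Since 9^d ≡ 1 (mod 703), base 9 does not prove 703 composite.

1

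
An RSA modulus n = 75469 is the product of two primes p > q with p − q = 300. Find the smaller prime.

Since p = q + 300, we have 75469 = q(q + 300), so q² + 300q − 75469 = 0.
Discriminant: 300² + 4·75469 = 90000 + 301876 = 391876; √391876 = 626.
q = (−300 + 626)/2 = 163, and p = q + 300 = 463.
Check: 163 · 463 = 75469.

163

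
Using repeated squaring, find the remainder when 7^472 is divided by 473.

423

7^1 ≡ 7 (mod 473)
7^2 ≡ 7^2 = 49 ≡ 49 (mod 473)
7^4 ≡ 49^2 = 2401 ≡ 36 (mod 473)
7^8 ≡ 36^2 = 1296 ≡ 350 (mod 473)
7^16 ≡ 350^2 = 122500 ≡ 466 (mod 473)
7^32 ≡ 466^2 = 217156 ≡ 49 (mod 473)
7^64 ≡ 49^2 = 2401 ≡ 36 (mod 473)
7^128 ≡ 36^2 = 1296 ≡ 350 (mod 473)
7^256 ≡ 350^2 = 122500 ≡ 466 (mod 473)
472 = 256 + 128 + 64 + 16 + 8 in binary powers of 2.
So 7^472 ≡ 466 · 350 · 36 · 466 · 350 ≡ 423 (mod 473).
Since 423 ≠ 1, base 7 is a Fermat witness: 473 is composite.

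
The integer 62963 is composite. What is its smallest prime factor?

79

62963 is odd.
Digit sum 26, not divisible by 3.
Ends in 3: not divisible by 5.
7: 62963 = 7·8994 + 5
11: 62963 = 11·5723 + 10
13: 62963 = 13·4843 + 4
17: 62963 = 17·3703 + 12
19: 62963 = 19·3313 + 16
23: 62963 = 23·2737 + 12
29: 62963 = 29·2171 + 4
31: 62963 = 31·2031 + 2
37: 62963 = 37·1701 + 26
41: 62963 = 41·1535 + 28
43: 62963 = 43·1464 + 11
47: 62963 = 47·1339 + 30
53: 62963 = 53·1187 + 52
59: 62963 = 59·1067 + 10
61: 62963 = 61·1032 + 11
67: 62963 = 67·939 + 50
71: 62963 = 71·886 + 57
73: 62963 = 73·862 + 37
79: 62963 = 79·797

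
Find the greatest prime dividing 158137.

41

158137 = 7 · 22591
22591 = 19 · 1189
1189 = 29 · 41
41 is prime.
So 158137 = 7 · 19 · 29 · 41; the largest prime factor is 41.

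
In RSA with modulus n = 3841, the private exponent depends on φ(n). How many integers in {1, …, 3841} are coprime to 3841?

3652

Factor: 3841 = 23 · 167.
φ(3841) = (23−1) · (167−1) = 22 · 166 = 3652.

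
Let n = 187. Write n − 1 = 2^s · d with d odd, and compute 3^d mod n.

148

187 − 1 = 186 = 2^1 · 93, so d = 93.
3^1 ≡ 3 (mod 187)
3^2 ≡ 3^2 = 9 ≡ 9 (mod 187)
3^4 ≡ 9^2 = 81 ≡ 81 (mod 187)
3^8 ≡ 81^2 = 6561 ≡ 16 (mod 187)
3^16 ≡ 16^2 = 256 ≡ 69 (mod 187)
3^32 ≡ 69^2 = 4761 ≡ 86 (mod 187)
3^64 ≡ 86^2 = 7396 ≡ 103 (mod 187)
93 = 64 + 16 + 8 + 4 + 1 in binary powers of 2.
So 3^93 ≡ 103 · 69 · 16 · 81 · 3 ≡ 148 (mod 187).
Squaring chain: 148; never reaches −1, so base 3 is a Miller–Rabin witness that 187 is composite.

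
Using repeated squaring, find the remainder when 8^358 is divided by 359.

8^1 ≡ 8 (mod 359)
8^2 ≡ 8^2 = 64 ≡ 64 (mod 359)
8^4 ≡ 64^2 = 4096 ≡ 147 (mod 359)
8^8 ≡ 147^2 = 21609 ≡ 69 (mod 359)
8^16 ≡ 69^2 = 4761 ≡ 94 (mod 359)
8^32 ≡ 94^2 = 8836 ≡ 220 (mod 359)
8^64 ≡ 220^2 = 48400 ≡ 294 (mod 359)
8^128 ≡ 294^2 = 86436 ≡ 276 (mod 359)
8^256 ≡ 276^2 = 76176 ≡ 68 (mod 359)
358 = 256 + 64 + 32 + 4 + 2 in binary powers of 2.
So 8^358 ≡ 68 · 294 · 220 · 147 · 64 ≡ 1 (mod 359).
Since the result is 1, base 8 gives no evidence that 359 is composite.

1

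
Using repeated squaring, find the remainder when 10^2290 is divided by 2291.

10^1 ≡ 10 (mod 2291)
10^2 ≡ 10^2 = 100 ≡ 100 (mod 2291)
10^4 ≡ 100^2 = 10000 ≡ 836 (mod 2291)
10^8 ≡ 836^2 = 698896 ≡ 141 (mod 2291)
10^16 ≡ 141^2 = 19881 ≡ 1553 (mod 2291)
10^32 ≡ 1553^2 = 2411809 ≡ 1677 (mod 2291)
10^64 ≡ 1677^2 = 2812329 ≡ 1272 (mod 2291)
10^128 ≡ 1272^2 = 1617984 ≡ 538 (mod 2291)
10^256 ≡ 538^2 = 289444 ≡ 778 (mod 2291)
10^512 ≡ 778^2 = 605284 ≡ 460 (mod 2291)
10^1024 ≡ 460^2 = 211600 ≡ 828 (mod 2291)
10^2048 ≡ 828^2 = 685584 ≡ 575 (mod 2291)
2290 = 2048 + 128 + 64 + 32 + 16 + 2 in binary powers of 2.
So 10^2290 ≡ 575 · 538 · 1272 · 1677 · 1553 · 100 ≡ 1048 (mod 2291).
Since 1048 ≠ 1, base 10 is a Fermat witness: 2291 is composite.

1048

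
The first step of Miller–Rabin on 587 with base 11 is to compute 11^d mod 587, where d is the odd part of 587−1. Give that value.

587 − 1 = 586 = 2^1 · 293, so d = 293.
11^1 ≡ 11 (mod 587)
11^2 ≡ 11^2 = 121 ≡ 121 (mod 587)
11^4 ≡ 121^2 = 14641 ≡ 553 (mod 587)
11^8 ≡ 553^2 = 305809 ≡ 569 (mod 587)
11^16 ≡ 569^2 = 323761 ≡ 324 (mod 587)
11^32 ≡ 324^2 = 104976 ≡ 490 (mod 587)
11^64 ≡ 490^2 = 240100 ≡ 17 (mod 587)
11^128 ≡ 17^2 = 289 ≡ 289 (mod 587)
11^256 ≡ 289^2 = 83521 ≡ 167 (mod 587)
293 = 256 + 32 + 4 + 1 in binary powers of 2.
So 11^293 ≡ 167 · 490 · 553 · 11 ≡ 586 (mod 587).
Since 11^d ≡ 586 (mod 587), base 11 does not prove 587 composite.

586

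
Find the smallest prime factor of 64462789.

89

64462789 is odd.
Digit sum 46, not divisible by 3.
Ends in 9: not divisible by 5.
7: 64462789 = 7·9208969 + 6
11: 64462789 = 11·5860253 + 6
13: 64462789 = 13·4958676 + 1
17: 64462789 = 17·3791928 + 13
19: 64462789 = 19·3392778 + 7
23: 64462789 = 23·2802729 + 22
29: 64462789 = 29·2222854 + 23
31: 64462789 = 31·2079444 + 25
37: 64462789 = 37·1742237 + 20
41: 64462789 = 41·1572263 + 6
43: 64462789 = 43·1499134 + 27
47: 64462789 = 47·1371548 + 33
53: 64462789 = 53·1216279 + 2
59: 64462789 = 59·1092589 + 38
61: 64462789 = 61·1056767 + 2
67: 64462789 = 67·962131 + 12
71: 64462789 = 71·907926 + 43
73: 64462789 = 73·883051 + 66
79: 64462789 = 79·815984 + 53
83: 64462789 = 83·776660 + 9
89: 64462789 = 89·724301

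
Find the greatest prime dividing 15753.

89

15753 = 3 · 5251
5251 = 59 · 89
89 is prime.
So 15753 = 3 · 59 · 89; the largest prime factor is 89.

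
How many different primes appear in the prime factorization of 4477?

4477 = 11^2 · 37
4477 = 11^2 · 37, which has 2 distinct prime factors.

2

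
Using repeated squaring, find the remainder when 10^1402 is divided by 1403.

1361

10^1 ≡ 10 (mod 1403)
10^2 ≡ 10^2 = 100 ≡ 100 (mod 1403)
10^4 ≡ 100^2 = 10000 ≡ 179 (mod 1403)
10^8 ≡ 179^2 = 32041 ≡ 1175 (mod 1403)
10^16 ≡ 1175^2 = 1380625 ≡ 73 (mod 1403)
10^32 ≡ 73^2 = 5329 ≡ 1120 (mod 1403)
10^64 ≡ 1120^2 = 1254400 ≡ 118 (mod 1403)
10^128 ≡ 118^2 = 13924 ≡ 1297 (mod 1403)
10^256 ≡ 1297^2 = 1682209 ≡ 12 (mod 1403)
10^512 ≡ 12^2 = 144 ≡ 144 (mod 1403)
10^1024 ≡ 144^2 = 20736 ≡ 1094 (mod 1403)
1402 = 1024 + 256 + 64 + 32 + 16 + 8 + 2 in binary powers of 2.
So 10^1402 ≡ 1094 · 12 · 118 · 1120 · 73 · 1175 · 100 ≡ 1361 (mod 1403).
Since 1361 ≠ 1, base 10 is a Fermat witness: 1403 is composite.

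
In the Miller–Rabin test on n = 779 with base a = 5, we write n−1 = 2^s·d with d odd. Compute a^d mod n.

500

779 − 1 = 778 = 2^1 · 389, so d = 389.
5^1 ≡ 5 (mod 779)
5^2 ≡ 5^2 = 25 ≡ 25 (mod 779)
5^4 ≡ 25^2 = 625 ≡ 625 (mod 779)
5^8 ≡ 625^2 = 390625 ≡ 346 (mod 779)
5^16 ≡ 346^2 = 119716 ≡ 529 (mod 779)
5^32 ≡ 529^2 = 279841 ≡ 180 (mod 779)
5^64 ≡ 180^2 = 32400 ≡ 461 (mod 779)
5^128 ≡ 461^2 = 212521 ≡ 633 (mod 779)
5^256 ≡ 633^2 = 400689 ≡ 283 (mod 779)
389 = 256 + 128 + 4 + 1 in binary powers of 2.
So 5^389 ≡ 283 · 633 · 625 · 5 ≡ 500 (mod 779).
Squaring chain: 500; never reaches −1, so base 5 is a Miller–Rabin witness that 779 is composite.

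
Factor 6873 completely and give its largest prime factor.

79

6873 = 3 · 2291
2291 = 29 · 79
79 is prime.
So 6873 = 3 · 29 · 79; the largest prime factor is 79.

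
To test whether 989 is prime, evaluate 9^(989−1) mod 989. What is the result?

439

9^1 ≡ 9 (mod 989)
9^2 ≡ 9^2 = 81 ≡ 81 (mod 989)
9^4 ≡ 81^2 = 6561 ≡ 627 (mod 989)
9^8 ≡ 627^2 = 393129 ≡ 496 (mod 989)
9^16 ≡ 496^2 = 246016 ≡ 744 (mod 989)
9^32 ≡ 744^2 = 553536 ≡ 685 (mod 989)
9^64 ≡ 685^2 = 469225 ≡ 439 (mod 989)
9^128 ≡ 439^2 = 192721 ≡ 855 (mod 989)
9^256 ≡ 855^2 = 731025 ≡ 154 (mod 989)
9^512 ≡ 154^2 = 23716 ≡ 969 (mod 989)
988 = 512 + 256 + 128 + 64 + 16 + 8 + 4 in binary powers of 2.
So 9^988 ≡ 969 · 154 · 855 · 439 · 744 · 496 · 627 ≡ 439 (mod 989).
Since 439 ≠ 1, base 9 is a Fermat witness: 989 is composite.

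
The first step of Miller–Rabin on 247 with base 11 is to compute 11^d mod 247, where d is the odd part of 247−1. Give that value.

247 − 1 = 246 = 2^1 · 123, so d = 123.
11^1 ≡ 11 (mod 247)
11^2 ≡ 11^2 = 121 ≡ 121 (mod 247)
11^4 ≡ 121^2 = 14641 ≡ 68 (mod 247)
11^8 ≡ 68^2 = 4624 ≡ 178 (mod 247)
11^16 ≡ 178^2 = 31684 ≡ 68 (mod 247)
11^32 ≡ 68^2 = 4624 ≡ 178 (mod 247)
11^64 ≡ 178^2 = 31684 ≡ 68 (mod 247)
123 = 64 + 32 + 16 + 8 + 2 + 1 in binary powers of 2.
So 11^123 ≡ 68 · 178 · 68 · 178 · 121 · 11 ≡ 96 (mod 247).
Squaring chain: 96; never reaches −1, so base 11 is a Miller–Rabin witness that 247 is composite.

96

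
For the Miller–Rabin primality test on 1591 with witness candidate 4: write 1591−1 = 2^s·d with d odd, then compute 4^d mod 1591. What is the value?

1591 − 1 = 1590 = 2^1 · 795, so d = 795.
4^1 ≡ 4 (mod 1591)
4^2 ≡ 4^2 = 16 ≡ 16 (mod 1591)
4^4 ≡ 16^2 = 256 ≡ 256 (mod 1591)
4^8 ≡ 256^2 = 65536 ≡ 305 (mod 1591)
4^16 ≡ 305^2 = 93025 ≡ 747 (mod 1591)
4^32 ≡ 747^2 = 558009 ≡ 1159 (mod 1591)
4^64 ≡ 1159^2 = 1343281 ≡ 477 (mod 1591)
4^128 ≡ 477^2 = 227529 ≡ 16 (mod 1591)
4^256 ≡ 16^2 = 256 ≡ 256 (mod 1591)
4^512 ≡ 256^2 = 65536 ≡ 305 (mod 1591)
795 = 512 + 256 + 16 + 8 + 2 + 1 in binary powers of 2.
So 4^795 ≡ 305 · 256 · 747 · 305 · 16 · 4 ≡ 471 (mod 1591).
Squaring chain: 471; never reaches −1, so base 4 is a Miller–Rabin witness that 1591 is composite.

471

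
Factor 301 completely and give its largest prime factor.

43

301 = 7 · 43
43 is prime.
So 301 = 7 · 43; the largest prime factor is 43.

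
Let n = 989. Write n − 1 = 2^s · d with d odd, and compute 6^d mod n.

989 − 1 = 988 = 2^2 · 247, so d = 247.
6^1 ≡ 6 (mod 989)
6^2 ≡ 6^2 = 36 ≡ 36 (mod 989)
6^4 ≡ 36^2 = 1296 ≡ 307 (mod 989)
6^8 ≡ 307^2 = 94249 ≡ 294 (mod 989)
6^16 ≡ 294^2 = 86436 ≡ 393 (mod 989)
6^32 ≡ 393^2 = 154449 ≡ 165 (mod 989)
6^64 ≡ 165^2 = 27225 ≡ 522 (mod 989)
6^128 ≡ 522^2 = 272484 ≡ 509 (mod 989)
247 = 128 + 64 + 32 + 16 + 4 + 2 + 1 in binary powers of 2.
So 6^247 ≡ 509 · 522 · 165 · 393 · 307 · 36 · 6 ≡ 393 (mod 989).
Squaring chain: 393 → 165; never reaches −1, so base 6 is a Miller–Rabin witness that 989 is composite.

393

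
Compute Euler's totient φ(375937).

Factor: 375937 = 31 · 67 · 181.
φ(375937) = (31−1) · (67−1) · (181−1) = 30 · 66 · 180 = 356400.

356400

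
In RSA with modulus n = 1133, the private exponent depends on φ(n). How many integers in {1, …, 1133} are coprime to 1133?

Factor: 1133 = 11 · 103.
φ(1133) = (11−1) · (103−1) = 10 · 102 = 1020.

1020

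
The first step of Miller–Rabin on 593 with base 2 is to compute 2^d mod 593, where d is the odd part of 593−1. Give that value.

516

593 − 1 = 592 = 2^4 · 37, so d = 37.
2^1 ≡ 2 (mod 593)
2^2 ≡ 2^2 = 4 ≡ 4 (mod 593)
2^4 ≡ 4^2 = 16 ≡ 16 (mod 593)
2^8 ≡ 16^2 = 256 ≡ 256 (mod 593)
2^16 ≡ 256^2 = 65536 ≡ 306 (mod 593)
2^32 ≡ 306^2 = 93636 ≡ 535 (mod 593)
37 = 32 + 4 + 1 in binary powers of 2.
So 2^37 ≡ 535 · 16 · 2 ≡ 516 (mod 593).
Squaring chain: 516 → 592 → 1 → 1; reaches −1, so base 2 does not prove 593 composite.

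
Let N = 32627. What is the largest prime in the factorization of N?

32627 = 7 · 4661
4661 = 59 · 79
79 is prime.
So 32627 = 7 · 59 · 79; the largest prime factor is 79.

79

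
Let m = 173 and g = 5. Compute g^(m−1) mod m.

1

5^1 ≡ 5 (mod 173)
5^2 ≡ 5^2 = 25 ≡ 25 (mod 173)
5^4 ≡ 25^2 = 625 ≡ 106 (mod 173)
5^8 ≡ 106^2 = 11236 ≡ 164 (mod 173)
5^16 ≡ 164^2 = 26896 ≡ 81 (mod 173)
5^32 ≡ 81^2 = 6561 ≡ 160 (mod 173)
5^64 ≡ 160^2 = 25600 ≡ 169 (mod 173)
5^128 ≡ 169^2 = 28561 ≡ 16 (mod 173)
172 = 128 + 32 + 8 + 4 in binary powers of 2.
So 5^172 ≡ 16 · 160 · 164 · 106 ≡ 1 (mod 173).
Since the result is 1, base 5 gives no evidence that 173 is composite.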